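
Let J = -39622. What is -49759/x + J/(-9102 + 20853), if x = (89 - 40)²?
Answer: -679850431/28214151 ≈ -24.096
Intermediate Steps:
x = 2401 (x = 49² = 2401)
-49759/x + J/(-9102 + 20853) = -49759/2401 - 39622/(-9102 + 20853) = -49759*1/2401 - 39622/11751 = -49759/2401 - 39622*1/11751 = -49759/2401 - 39622/11751 = -679850431/28214151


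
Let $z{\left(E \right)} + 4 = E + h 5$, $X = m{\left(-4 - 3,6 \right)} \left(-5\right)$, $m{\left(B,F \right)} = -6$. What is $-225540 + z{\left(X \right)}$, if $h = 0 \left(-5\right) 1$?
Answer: $-225514$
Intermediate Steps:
$h = 0$ ($h = 0 \cdot 1 = 0$)
$X = 30$ ($X = \left(-6\right) \left(-5\right) = 30$)
$z{\left(E \right)} = -4 + E$ ($z{\left(E \right)} = -4 + \left(E + 0 \cdot 5\right) = -4 + \left(E + 0\right) = -4 + E$)
$-225540 + z{\left(X \right)} = -225540 + \left(-4 + 30\right) = -225540 + 26 = -225514$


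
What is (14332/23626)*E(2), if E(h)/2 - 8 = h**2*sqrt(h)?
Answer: 114656/11813 + 57328*sqrt(2)/11813 ≈ 16.569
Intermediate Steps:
E(h) = 16 + 2*h**(5/2) (E(h) = 16 + 2*(h**2*sqrt(h)) = 16 + 2*h**(5/2))
(14332/23626)*E(2) = (14332/23626)*(16 + 2*2**(5/2)) = (14332*(1/23626))*(16 + 2*(4*sqrt(2))) = 7166*(16 + 8*sqrt(2))/11813 = 114656/11813 + 57328*sqrt(2)/11813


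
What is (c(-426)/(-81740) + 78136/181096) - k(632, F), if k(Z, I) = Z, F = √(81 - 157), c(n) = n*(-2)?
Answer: -292160277076/462587095 ≈ -631.58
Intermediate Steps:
c(n) = -2*n
F = 2*I*√19 (F = √(-76) = 2*I*√19 ≈ 8.7178*I)
(c(-426)/(-81740) + 78136/181096) - k(632, F) = (-2*(-426)/(-81740) + 78136/181096) - 1*632 = (852*(-1/81740) + 78136*(1/181096)) - 632 = (-213/20435 + 9767/22637) - 632 = 194766964/462587095 - 632 = -292160277076/462587095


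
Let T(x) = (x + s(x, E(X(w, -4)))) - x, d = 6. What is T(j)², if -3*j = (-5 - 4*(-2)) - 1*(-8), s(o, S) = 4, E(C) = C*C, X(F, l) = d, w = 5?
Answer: 16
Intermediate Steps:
X(F, l) = 6
E(C) = C²
j = -11/3 (j = -((-5 - 4*(-2)) - 1*(-8))/3 = -((-5 + 8) + 8)/3 = -(3 + 8)/3 = -⅓*11 = -11/3 ≈ -3.6667)
T(x) = 4 (T(x) = (x + 4) - x = (4 + x) - x = 4)
T(j)² = 4² = 16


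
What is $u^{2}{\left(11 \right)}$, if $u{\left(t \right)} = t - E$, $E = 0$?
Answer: $121$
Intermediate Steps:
$u{\left(t \right)} = t$ ($u{\left(t \right)} = t - 0 = t + 0 = t$)
$u^{2}{\left(11 \right)} = 11^{2} = 121$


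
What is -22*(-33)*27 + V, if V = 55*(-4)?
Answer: 19382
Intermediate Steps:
V = -220
-22*(-33)*27 + V = -22*(-33)*27 - 220 = 726*27 - 220 = 19602 - 220 = 19382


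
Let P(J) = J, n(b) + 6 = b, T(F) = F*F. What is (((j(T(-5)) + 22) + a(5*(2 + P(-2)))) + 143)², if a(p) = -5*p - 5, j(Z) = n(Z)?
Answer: 32041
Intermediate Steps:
T(F) = F²
n(b) = -6 + b
j(Z) = -6 + Z
a(p) = -5 - 5*p
(((j(T(-5)) + 22) + a(5*(2 + P(-2)))) + 143)² = ((((-6 + (-5)²) + 22) + (-5 - 25*(2 - 2))) + 143)² = ((((-6 + 25) + 22) + (-5 - 25*0)) + 143)² = (((19 + 22) + (-5 - 5*0)) + 143)² = ((41 + (-5 + 0)) + 143)² = ((41 - 5) + 143)² = (36 + 143)² = 179² = 32041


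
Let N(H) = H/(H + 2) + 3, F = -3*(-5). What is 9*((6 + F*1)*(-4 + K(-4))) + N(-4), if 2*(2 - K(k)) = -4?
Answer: 5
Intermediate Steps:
K(k) = 4 (K(k) = 2 - ½*(-4) = 2 + 2 = 4)
F = 15
N(H) = 3 + H/(2 + H) (N(H) = H/(2 + H) + 3 = 3 + H/(2 + H))
9*((6 + F*1)*(-4 + K(-4))) + N(-4) = 9*((6 + 15*1)*(-4 + 4)) + 2*(3 + 2*(-4))/(2 - 4) = 9*((6 + 15)*0) + 2*(3 - 8)/(-2) = 9*(21*0) + 2*(-½)*(-5) = 9*0 + 5 = 0 + 5 = 5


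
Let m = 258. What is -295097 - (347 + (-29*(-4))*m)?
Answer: -325372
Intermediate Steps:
-295097 - (347 + (-29*(-4))*m) = -295097 - (347 - 29*(-4)*258) = -295097 - (347 + 116*258) = -295097 - (347 + 29928) = -295097 - 1*30275 = -295097 - 30275 = -325372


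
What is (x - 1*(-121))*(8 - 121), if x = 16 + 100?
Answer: -26781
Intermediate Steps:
x = 116
(x - 1*(-121))*(8 - 121) = (116 - 1*(-121))*(8 - 121) = (116 + 121)*(-113) = 237*(-113) = -26781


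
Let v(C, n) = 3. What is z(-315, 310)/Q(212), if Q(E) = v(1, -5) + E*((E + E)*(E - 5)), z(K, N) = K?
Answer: -15/886039 ≈ -1.6929e-5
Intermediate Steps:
Q(E) = 3 + 2*E**2*(-5 + E) (Q(E) = 3 + E*((E + E)*(E - 5)) = 3 + E*((2*E)*(-5 + E)) = 3 + E*(2*E*(-5 + E)) = 3 + 2*E**2*(-5 + E))
z(-315, 310)/Q(212) = -315/(3 - 10*212**2 + 2*212**3) = -315/(3 - 10*44944 + 2*9528128) = -315/(3 - 449440 + 19056256) = -315/18606819 = -315*1/18606819 = -15/886039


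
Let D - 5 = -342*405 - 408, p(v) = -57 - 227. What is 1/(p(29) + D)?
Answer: -1/139197 ≈ -7.1841e-6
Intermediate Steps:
p(v) = -284
D = -138913 (D = 5 + (-342*405 - 408) = 5 + (-138510 - 408) = 5 - 138918 = -138913)
1/(p(29) + D) = 1/(-284 - 138913) = 1/(-139197) = -1/139197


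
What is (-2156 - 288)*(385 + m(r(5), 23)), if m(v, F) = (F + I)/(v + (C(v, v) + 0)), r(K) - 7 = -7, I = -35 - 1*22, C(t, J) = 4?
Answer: -920166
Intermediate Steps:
I = -57 (I = -35 - 22 = -57)
r(K) = 0 (r(K) = 7 - 7 = 0)
m(v, F) = (-57 + F)/(4 + v) (m(v, F) = (F - 57)/(v + (4 + 0)) = (-57 + F)/(v + 4) = (-57 + F)/(4 + v))
(-2156 - 288)*(385 + m(r(5), 23)) = (-2156 - 288)*(385 + (-57 + 23)/(4 + 0)) = -2444*(385 - 34/4) = -2444*(385 + (¼)*(-34)) = -2444*(385 - 17/2) = -2444*753/2 = -920166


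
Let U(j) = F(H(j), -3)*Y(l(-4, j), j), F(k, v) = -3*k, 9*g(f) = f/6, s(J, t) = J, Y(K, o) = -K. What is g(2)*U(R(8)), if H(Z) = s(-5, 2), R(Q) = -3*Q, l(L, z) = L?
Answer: 20/9 ≈ 2.2222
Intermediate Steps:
g(f) = f/54 (g(f) = (f/6)/9 = f/54)
H(Z) = -5
U(j) = 60 (U(j) = (-3*(-5))*(-1*(-4)) = 15*4 = 60)
g(2)*U(R(8)) = ((1/54)*2)*60 = (1/27)*60 = 20/9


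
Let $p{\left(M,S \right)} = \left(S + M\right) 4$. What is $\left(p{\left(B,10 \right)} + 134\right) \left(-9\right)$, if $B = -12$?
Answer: $-1134$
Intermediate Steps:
$p{\left(M,S \right)} = 4 M + 4 S$ ($p{\left(M,S \right)} = \left(M + S\right) 4 = 4 M + 4 S$)
$\left(p{\left(B,10 \right)} + 134\right) \left(-9\right) = \left(\left(4 \left(-12\right) + 4 \cdot 10\right) + 134\right) \left(-9\right) = \left(\left(-48 + 40\right) + 134\right) \left(-9\right) = \left(-8 + 134\right) \left(-9\right) = 126 \left(-9\right) = -1134$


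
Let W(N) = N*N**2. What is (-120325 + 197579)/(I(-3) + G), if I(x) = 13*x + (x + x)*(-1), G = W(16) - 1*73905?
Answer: -38627/34921 ≈ -1.1061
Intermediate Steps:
W(N) = N**3
G = -69809 (G = 16**3 - 1*73905 = 4096 - 73905 = -69809)
I(x) = 11*x (I(x) = 13*x + (2*x)*(-1) = 13*x - 2*x = 11*x)
(-120325 + 197579)/(I(-3) + G) = (-120325 + 197579)/(11*(-3) - 69809) = 77254/(-33 - 69809) = 77254/(-69842) = 77254*(-1/69842) = -38627/34921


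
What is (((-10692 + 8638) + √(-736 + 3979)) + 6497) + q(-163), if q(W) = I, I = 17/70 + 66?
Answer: 315647/70 + √3243 ≈ 4566.2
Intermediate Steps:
I = 4637/70 (I = 17*(1/70) + 66 = 17/70 + 66 = 4637/70 ≈ 66.243)
q(W) = 4637/70
(((-10692 + 8638) + √(-736 + 3979)) + 6497) + q(-163) = (((-10692 + 8638) + √(-736 + 3979)) + 6497) + 4637/70 = ((-2054 + √3243) + 6497) + 4637/70 = (4443 + √3243) + 4637/70 = 315647/70 + √3243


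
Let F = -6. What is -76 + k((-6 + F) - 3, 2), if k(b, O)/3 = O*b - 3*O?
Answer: -184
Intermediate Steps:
k(b, O) = -9*O + 3*O*b (k(b, O) = 3*(O*b - 3*O) = 3*(-3*O + O*b) = -9*O + 3*O*b)
-76 + k((-6 + F) - 3, 2) = -76 + 3*2*(-3 + ((-6 - 6) - 3)) = -76 + 3*2*(-3 + (-12 - 3)) = -76 + 3*2*(-3 - 15) = -76 + 3*2*(-18) = -76 - 108 = -184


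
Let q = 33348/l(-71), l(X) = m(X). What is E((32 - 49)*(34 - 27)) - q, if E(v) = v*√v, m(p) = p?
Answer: 33348/71 - 119*I*√119 ≈ 469.69 - 1298.1*I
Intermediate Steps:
l(X) = X
E(v) = v^(3/2)
q = -33348/71 (q = 33348/(-71) = 33348*(-1/71) = -33348/71 ≈ -469.69)
E((32 - 49)*(34 - 27)) - q = ((32 - 49)*(34 - 27))^(3/2) - 1*(-33348/71) = (-17*7)^(3/2) + 33348/71 = (-119)^(3/2) + 33348/71 = -119*I*√119 + 33348/71 = 33348/71 - 119*I*√119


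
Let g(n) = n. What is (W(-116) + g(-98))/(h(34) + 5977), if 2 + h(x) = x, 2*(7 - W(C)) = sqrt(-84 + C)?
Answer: -91/6009 - 5*I*sqrt(2)/6009 ≈ -0.015144 - 0.0011767*I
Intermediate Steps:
W(C) = 7 - sqrt(-84 + C)/2
h(x) = -2 + x
(W(-116) + g(-98))/(h(34) + 5977) = ((7 - sqrt(-84 - 116)/2) - 98)/((-2 + 34) + 5977) = ((7 - 5*I*sqrt(2)) - 98)/(32 + 5977) = ((7 - 5*I*sqrt(2)) - 98)/6009 = ((7 - 5*I*sqrt(2)) - 98)*(1/6009) = (-91 - 5*I*sqrt(2))*(1/6009) = -91/6009 - 5*I*sqrt(2)/6009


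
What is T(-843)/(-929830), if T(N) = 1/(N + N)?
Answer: 1/1567693380 ≈ 6.3788e-10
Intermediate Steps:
T(N) = 1/(2*N)
T(-843)/(-929830) = ((1/2)/(-843))/(-929830) = ((1/2)*(-1/843))*(-1/929830) = -1/1686*(-1/929830) = 1/1567693380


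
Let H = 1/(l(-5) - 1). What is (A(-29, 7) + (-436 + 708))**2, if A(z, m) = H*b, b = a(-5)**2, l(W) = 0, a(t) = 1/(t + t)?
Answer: 739785601/10000 ≈ 73979.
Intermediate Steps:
a(t) = 1/(2*t)
b = 1/100 (b = ((1/2)/(-5))**2 = ((1/2)*(-1/5))**2 = (-1/10)**2 = 1/100 ≈ 0.010000)
H = -1 (H = 1/(0 - 1) = 1/(-1) = -1)
A(z, m) = -1/100 (A(z, m) = -1*1/100 = -1/100)
(A(-29, 7) + (-436 + 708))**2 = (-1/100 + (-436 + 708))**2 = (-1/100 + 272)**2 = (27199/100)**2 = 739785601/10000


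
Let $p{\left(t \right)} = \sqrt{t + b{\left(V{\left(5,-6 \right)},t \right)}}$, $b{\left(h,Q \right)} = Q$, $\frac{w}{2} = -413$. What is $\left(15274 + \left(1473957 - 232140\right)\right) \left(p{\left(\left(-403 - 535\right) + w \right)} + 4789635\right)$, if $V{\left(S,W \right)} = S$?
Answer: $6021007051785 + 52797822 i \sqrt{2} \approx 6.021 \cdot 10^{12} + 7.4667 \cdot 10^{7} i$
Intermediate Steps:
$w = -826$ ($w = 2 \left(-413\right) = -826$)
$p{\left(t \right)} = \sqrt{2} \sqrt{t}$ ($p{\left(t \right)} = \sqrt{t + t} = \sqrt{2 t} = \sqrt{2} \sqrt{t}$)
$\left(15274 + \left(1473957 - 232140\right)\right) \left(p{\left(\left(-403 - 535\right) + w \right)} + 4789635\right) = \left(15274 + \left(1473957 - 232140\right)\right) \left(\sqrt{2} \sqrt{\left(-403 - 535\right) - 826} + 4789635\right) = \left(15274 + 1241817\right) \left(\sqrt{2} \sqrt{-938 - 826} + 4789635\right) = 1257091 \left(\sqrt{2} \sqrt{-1764} + 4789635\right) = 1257091 \left(\sqrt{2} \cdot 42 i + 4789635\right) = 1257091 \left(42 i \sqrt{2} + 4789635\right) = 1257091 \left(4789635 + 42 i \sqrt{2}\right) = 6021007051785 + 52797822 i \sqrt{2}$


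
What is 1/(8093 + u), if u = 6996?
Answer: 1/15089 ≈ 6.6273e-5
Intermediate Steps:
1/(8093 + u) = 1/(8093 + 6996) = 1/15089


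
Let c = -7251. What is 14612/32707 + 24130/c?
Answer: -683268298/237158457 ≈ -2.8811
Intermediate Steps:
14612/32707 + 24130/c = 14612/32707 + 24130/(-7251) = 14612*(1/32707) + 24130*(-1/7251) = 14612/32707 - 24130/7251 = -683268298/237158457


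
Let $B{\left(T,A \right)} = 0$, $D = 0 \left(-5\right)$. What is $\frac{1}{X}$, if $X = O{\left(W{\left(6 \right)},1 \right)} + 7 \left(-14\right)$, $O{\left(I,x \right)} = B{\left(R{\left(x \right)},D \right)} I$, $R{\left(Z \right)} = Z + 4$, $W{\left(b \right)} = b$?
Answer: $- \frac{1}{98} \approx -0.010204$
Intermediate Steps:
$D = 0$
$R{\left(Z \right)} = 4 + Z$
$O{\left(I,x \right)} = 0$ ($O{\left(I,x \right)} = 0 I = 0$)
$X = -98$ ($X = 0 + 7 \left(-14\right) = 0 - 98 = -98$)
$\frac{1}{X} = \frac{1}{-98} = - \frac{1}{98}$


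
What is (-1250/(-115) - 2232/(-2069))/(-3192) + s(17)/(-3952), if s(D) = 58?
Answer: -36372101/1974670152 ≈ -0.018419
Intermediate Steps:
(-1250/(-115) - 2232/(-2069))/(-3192) + s(17)/(-3952) = (-1250/(-115) - 2232/(-2069))/(-3192) + 58/(-3952) = (-1250*(-1/115) - 2232*(-1/2069))*(-1/3192) + 58*(-1/3952) = (250/23 + 2232/2069)*(-1/3192) - 29/1976 = (568586/47587)*(-1/3192) - 29/1976 = -284293/75948852 - 29/1976 = -36372101/1974670152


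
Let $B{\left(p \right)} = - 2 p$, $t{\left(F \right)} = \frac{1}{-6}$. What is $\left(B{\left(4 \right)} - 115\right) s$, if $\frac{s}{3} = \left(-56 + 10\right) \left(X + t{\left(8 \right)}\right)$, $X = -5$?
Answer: $-87699$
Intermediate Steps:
$t{\left(F \right)} = - \frac{1}{6}$
$s = 713$ ($s = 3 \left(-56 + 10\right) \left(-5 - \frac{1}{6}\right) = 3 \left(\left(-46\right) \left(- \frac{31}{6}\right)\right) = 3 \cdot \frac{713}{3} = 713$)
$\left(B{\left(4 \right)} - 115\right) s = \left(\left(-2\right) 4 - 115\right) 713 = \left(-8 - 115\right) 713 = \left(-123\right) 713 = -87699$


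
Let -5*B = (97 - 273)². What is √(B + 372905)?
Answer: √9167745/5 ≈ 605.57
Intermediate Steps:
B = -30976/5 (B = -(97 - 273)²/5 = -⅕*(-176)² = -⅕*30976 = -30976/5 ≈ -6195.2)
√(B + 372905) = √(-30976/5 + 372905) = √(1833549/5) = √9167745/5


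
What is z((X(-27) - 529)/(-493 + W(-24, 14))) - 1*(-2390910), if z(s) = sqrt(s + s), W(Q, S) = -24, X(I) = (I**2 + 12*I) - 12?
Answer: 2390910 + 4*sqrt(8789)/517 ≈ 2.3909e+6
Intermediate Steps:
X(I) = -12 + I**2 + 12*I
z(s) = sqrt(2)*sqrt(s) (z(s) = sqrt(2*s) = sqrt(2)*sqrt(s))
z((X(-27) - 529)/(-493 + W(-24, 14))) - 1*(-2390910) = sqrt(2)*sqrt(((-12 + (-27)**2 + 12*(-27)) - 529)/(-493 - 24)) - 1*(-2390910) = sqrt(2)*sqrt(((-12 + 729 - 324) - 529)/(-517)) + 2390910 = sqrt(2)*sqrt((393 - 529)*(-1/517)) + 2390910 = sqrt(2)*sqrt(-136*(-1/517)) + 2390910 = sqrt(2)*sqrt(136/517) + 2390910 = sqrt(2)*(2*sqrt(17578)/517) + 2390910 = 4*sqrt(8789)/517 + 2390910 = 2390910 + 4*sqrt(8789)/517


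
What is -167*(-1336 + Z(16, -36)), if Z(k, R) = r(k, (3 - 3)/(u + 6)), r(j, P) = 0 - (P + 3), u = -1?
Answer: 223613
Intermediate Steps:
r(j, P) = -3 - P (r(j, P) = 0 - (3 + P) = 0 + (-3 - P) = -3 - P)
Z(k, R) = -3 (Z(k, R) = -3 - (3 - 3)/(-1 + 6) = -3 - 0/5 = -3 - 1*0 = -3 + 0 = -3)
-167*(-1336 + Z(16, -36)) = -167*(-1336 - 3) = -167*(-1339) = 223613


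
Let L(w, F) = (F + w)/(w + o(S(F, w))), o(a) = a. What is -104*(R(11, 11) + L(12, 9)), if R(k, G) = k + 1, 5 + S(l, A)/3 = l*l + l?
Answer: -111800/89 ≈ -1256.2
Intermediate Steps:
S(l, A) = -15 + 3*l + 3*l² (S(l, A) = -15 + 3*(l*l + l) = -15 + 3*(l² + l) = -15 + 3*(l + l²) = -15 + (3*l + 3*l²) = -15 + 3*l + 3*l²)
R(k, G) = 1 + k
L(w, F) = (F + w)/(-15 + w + 3*F + 3*F²) (L(w, F) = (F + w)/(w + (-15 + 3*F + 3*F²)) = (F + w)/(-15 + w + 3*F + 3*F²))
-104*(R(11, 11) + L(12, 9)) = -104*((1 + 11) + (9 + 12)/(-15 + 12 + 3*9 + 3*9²)) = -104*(12 + 21/(-15 + 12 + 27 + 3*81)) = -104*(12 + 21/(-15 + 12 + 27 + 243)) = -104*(12 + 21/267) = -104*(12 + (1/267)*21) = -104*(12 + 7/89) = -104*1075/89 = -111800/89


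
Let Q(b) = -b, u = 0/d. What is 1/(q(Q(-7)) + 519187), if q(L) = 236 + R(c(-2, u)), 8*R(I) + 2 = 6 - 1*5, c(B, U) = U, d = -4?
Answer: 8/4155383 ≈ 1.9252e-6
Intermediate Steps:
u = 0 (u = 0/(-4) = 0*(-¼) = 0)
R(I) = -⅛ (R(I) = -¼ + (6 - 1*5)/8 = -¼ + (6 - 5)/8 = -¼ + (⅛)*1 = -¼ + ⅛ = -⅛)
q(L) = 1887/8 (q(L) = 236 - ⅛ = 1887/8)
1/(q(Q(-7)) + 519187) = 1/(1887/8 + 519187) = 1/(4155383/8) = 8/4155383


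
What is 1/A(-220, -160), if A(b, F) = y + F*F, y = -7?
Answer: 1/25593 ≈ 3.9073e-5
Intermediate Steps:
A(b, F) = -7 + F**2 (A(b, F) = -7 + F*F = -7 + F**2)
1/A(-220, -160) = 1/(-7 + (-160)**2) = 1/(-7 + 25600) = 1/25593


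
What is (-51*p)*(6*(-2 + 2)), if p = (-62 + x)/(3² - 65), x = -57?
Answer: 0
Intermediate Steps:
p = 17/8 (p = (-62 - 57)/(3² - 65) = -119/(9 - 65) = -119/(-56) = -119*(-1/56) = 17/8 ≈ 2.1250)
(-51*p)*(6*(-2 + 2)) = (-51*17/8)*(6*(-2 + 2)) = -2601*0/4 = -867/8*0 = 0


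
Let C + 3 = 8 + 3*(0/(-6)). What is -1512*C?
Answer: -7560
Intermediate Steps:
C = 5 (C = -3 + (8 + 3*(0/(-6))) = -3 + (8 + 3*(0*(-⅙))) = -3 + (8 + 3*0) = -3 + (8 + 0) = -3 + 8 = 5)
-1512*C = -1512*5 = -7560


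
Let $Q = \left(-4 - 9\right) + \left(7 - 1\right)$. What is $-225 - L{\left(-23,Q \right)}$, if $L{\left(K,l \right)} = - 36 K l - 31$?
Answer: $5602$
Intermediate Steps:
$Q = -7$ ($Q = -13 + 6 = -7$)
$L{\left(K,l \right)} = -31 - 36 K l$ ($L{\left(K,l \right)} = - 36 K l - 31 = -31 - 36 K l$)
$-225 - L{\left(-23,Q \right)} = -225 - \left(-31 - \left(-828\right) \left(-7\right)\right) = -225 - \left(-31 - 5796\right) = -225 - -5827 = -225 + 5827 = 5602$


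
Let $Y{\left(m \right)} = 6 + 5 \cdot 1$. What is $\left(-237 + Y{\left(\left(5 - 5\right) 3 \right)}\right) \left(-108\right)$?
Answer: $24408$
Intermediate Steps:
$Y{\left(m \right)} = 11$ ($Y{\left(m \right)} = 6 + 5 = 11$)
$\left(-237 + Y{\left(\left(5 - 5\right) 3 \right)}\right) \left(-108\right) = \left(-237 + 11\right) \left(-108\right) = \left(-226\right) \left(-108\right) = 24408$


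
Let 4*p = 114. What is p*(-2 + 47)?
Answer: 2565/2 ≈ 1282.5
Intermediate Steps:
p = 57/2 (p = (¼)*114 = 57/2 ≈ 28.500)
p*(-2 + 47) = 57*(-2 + 47)/2 = (57/2)*45 = 2565/2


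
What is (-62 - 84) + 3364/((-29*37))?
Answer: -5518/37 ≈ -149.14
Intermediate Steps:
(-62 - 84) + 3364/((-29*37)) = -146 + 3364/(-1073) = -146 + 3364*(-1/1073) = -146 - 116/37 = -5518/37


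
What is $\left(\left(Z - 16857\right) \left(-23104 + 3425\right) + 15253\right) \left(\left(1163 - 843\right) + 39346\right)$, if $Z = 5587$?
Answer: $8797822927278$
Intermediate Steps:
$\left(\left(Z - 16857\right) \left(-23104 + 3425\right) + 15253\right) \left(\left(1163 - 843\right) + 39346\right) = \left(\left(5587 - 16857\right) \left(-23104 + 3425\right) + 15253\right) \left(\left(1163 - 843\right) + 39346\right) = \left(\left(-11270\right) \left(-19679\right) + 15253\right) \left(320 + 39346\right) = \left(221782330 + 15253\right) 39666 = 221797583 \cdot 39666 = 8797822927278$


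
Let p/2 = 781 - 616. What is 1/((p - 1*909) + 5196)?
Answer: 1/4617 ≈ 0.00021659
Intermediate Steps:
p = 330 (p = 2*(781 - 616) = 2*165 = 330)
1/((p - 1*909) + 5196) = 1/((330 - 1*909) + 5196) = 1/((330 - 909) + 5196) = 1/(-579 + 5196) = 1/4617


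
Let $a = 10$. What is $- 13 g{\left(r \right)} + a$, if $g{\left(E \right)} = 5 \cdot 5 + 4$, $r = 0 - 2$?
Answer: $-367$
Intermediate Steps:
$r = -2$ ($r = 0 - 2 = -2$)
$g{\left(E \right)} = 29$ ($g{\left(E \right)} = 25 + 4 = 29$)
$- 13 g{\left(r \right)} + a = \left(-13\right) 29 + 10 = -377 + 10 = -367$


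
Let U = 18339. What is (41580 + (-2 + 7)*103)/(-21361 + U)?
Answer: -42095/3022 ≈ -13.930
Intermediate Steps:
(41580 + (-2 + 7)*103)/(-21361 + U) = (41580 + (-2 + 7)*103)/(-21361 + 18339) = (41580 + 5*103)/(-3022) = (41580 + 515)*(-1/3022) = 42095*(-1/3022) = -42095/3022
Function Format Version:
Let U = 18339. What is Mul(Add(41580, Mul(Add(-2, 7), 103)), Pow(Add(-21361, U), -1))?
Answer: Rational(-42095, 3022) ≈ -13.930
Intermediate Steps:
Mul(Add(41580, Mul(Add(-2, 7), 103)), Pow(Add(-21361, U), -1)) = Mul(Add(41580, Mul(Add(-2, 7), 103)), Pow(Add(-21361, 18339), -1)) = Mul(Add(41580, Mul(5, 103)), Pow(-3022, -1)) = Mul(Add(41580, 515), Rational(-1, 3022)) = Mul(42095, Rational(-1, 3022)) = Rational(-42095, 3022)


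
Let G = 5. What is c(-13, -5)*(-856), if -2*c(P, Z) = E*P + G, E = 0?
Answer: 2140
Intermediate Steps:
c(P, Z) = -5/2 (c(P, Z) = -(0*P + 5)/2 = -(0 + 5)/2 = -½*5 = -5/2)
c(-13, -5)*(-856) = -5/2*(-856) = 2140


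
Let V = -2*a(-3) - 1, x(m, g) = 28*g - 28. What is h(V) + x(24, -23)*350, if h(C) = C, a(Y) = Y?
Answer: -235195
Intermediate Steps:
x(m, g) = -28 + 28*g
V = 5 (V = -2*(-3) - 1 = 6 - 1 = 5)
h(V) + x(24, -23)*350 = 5 + (-28 + 28*(-23))*350 = 5 + (-28 - 644)*350 = 5 - 672*350 = 5 - 235200 = -235195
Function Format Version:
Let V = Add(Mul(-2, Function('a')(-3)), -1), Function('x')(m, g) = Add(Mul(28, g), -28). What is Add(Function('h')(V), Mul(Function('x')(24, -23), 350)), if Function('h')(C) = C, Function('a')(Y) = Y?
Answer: -235195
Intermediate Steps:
Function('x')(m, g) = Add(-28, Mul(28, g))
V = 5 (V = Add(Mul(-2, -3), -1) = Add(6, -1) = 5)
Add(Function('h')(V), Mul(Function('x')(24, -23), 350)) = Add(5, Mul(Add(-28, Mul(28, -23)), 350)) = Add(5, Mul(Add(-28, -644), 350)) = Add(5, Mul(-672, 350)) = Add(5, -235200) = -235195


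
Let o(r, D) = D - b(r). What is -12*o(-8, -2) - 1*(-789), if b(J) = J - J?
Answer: 813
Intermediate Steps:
b(J) = 0
o(r, D) = D (o(r, D) = D - 1*0 = D + 0 = D)
-12*o(-8, -2) - 1*(-789) = -12*(-2) - 1*(-789) = 24 + 789 = 813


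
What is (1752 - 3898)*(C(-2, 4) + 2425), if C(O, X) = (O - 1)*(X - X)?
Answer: -5204050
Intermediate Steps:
C(O, X) = 0 (C(O, X) = (-1 + O)*0 = 0)
(1752 - 3898)*(C(-2, 4) + 2425) = (1752 - 3898)*(0 + 2425) = -2146*2425 = -5204050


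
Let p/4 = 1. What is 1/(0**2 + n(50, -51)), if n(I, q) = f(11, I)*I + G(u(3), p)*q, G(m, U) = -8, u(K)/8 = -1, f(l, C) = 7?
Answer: 1/758 ≈ 0.0013193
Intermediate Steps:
u(K) = -8 (u(K) = 8*(-1) = -8)
p = 4 (p = 4*1 = 4)
n(I, q) = -8*q + 7*I (n(I, q) = 7*I - 8*q = -8*q + 7*I)
1/(0**2 + n(50, -51)) = 1/(0**2 + (-8*(-51) + 7*50)) = 1/(0 + (408 + 350)) = 1/(0 + 758) = 1/758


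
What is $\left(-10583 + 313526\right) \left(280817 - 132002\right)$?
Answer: $45082462545$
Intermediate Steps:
$\left(-10583 + 313526\right) \left(280817 - 132002\right) = 302943 \cdot 148815 = 45082462545$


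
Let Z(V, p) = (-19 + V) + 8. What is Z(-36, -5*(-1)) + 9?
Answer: -38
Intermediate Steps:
Z(V, p) = -11 + V
Z(-36, -5*(-1)) + 9 = (-11 - 36) + 9 = -47 + 9 = -38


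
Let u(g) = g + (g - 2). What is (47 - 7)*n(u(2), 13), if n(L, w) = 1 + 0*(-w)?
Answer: 40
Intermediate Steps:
u(g) = -2 + 2*g (u(g) = g + (-2 + g) = -2 + 2*g)
n(L, w) = 1 (n(L, w) = 1 + 0 = 1)
(47 - 7)*n(u(2), 13) = (47 - 7)*1 = 40*1 = 40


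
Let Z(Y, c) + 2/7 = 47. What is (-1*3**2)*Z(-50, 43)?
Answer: -2943/7 ≈ -420.43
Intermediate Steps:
Z(Y, c) = 327/7 (Z(Y, c) = -2/7 + 47 = 327/7)
(-1*3**2)*Z(-50, 43) = -1*3**2*(327/7) = -1*9*(327/7) = -9*327/7 = -2943/7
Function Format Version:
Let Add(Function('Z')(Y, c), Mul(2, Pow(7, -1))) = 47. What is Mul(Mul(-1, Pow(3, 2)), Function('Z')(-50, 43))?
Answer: Rational(-2943, 7) ≈ -420.43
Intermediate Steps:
Function('Z')(Y, c) = Rational(327, 7) (Function('Z')(Y, c) = Add(Rational(-2, 7), 47) = Rational(327, 7))
Mul(Mul(-1, Pow(3, 2)), Function('Z')(-50, 43)) = Mul(Mul(-1, Pow(3, 2)), Rational(327, 7)) = Mul(Mul(-1, 9), Rational(327, 7)) = Mul(-9, Rational(327, 7)) = Rational(-2943, 7)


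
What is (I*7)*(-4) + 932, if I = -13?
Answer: 1296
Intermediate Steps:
(I*7)*(-4) + 932 = -13*7*(-4) + 932 = -91*(-4) + 932 = 364 + 932 = 1296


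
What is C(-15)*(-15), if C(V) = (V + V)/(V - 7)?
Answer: -225/11 ≈ -20.455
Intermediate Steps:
C(V) = 2*V/(-7 + V) (C(V) = (2*V)/(-7 + V) = 2*V/(-7 + V))
C(-15)*(-15) = (2*(-15)/(-7 - 15))*(-15) = (2*(-15)/(-22))*(-15) = (2*(-15)*(-1/22))*(-15) = (15/11)*(-15) = -225/11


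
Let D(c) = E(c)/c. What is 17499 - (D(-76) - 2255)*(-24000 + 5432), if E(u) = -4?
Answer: -795194911/19 ≈ -4.1852e+7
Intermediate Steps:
D(c) = -4/c
17499 - (D(-76) - 2255)*(-24000 + 5432) = 17499 - (-4/(-76) - 2255)*(-24000 + 5432) = 17499 - (-4*(-1/76) - 2255)*(-18568) = 17499 - (1/19 - 2255)*(-18568) = 17499 - (-42844)*(-18568)/19 = 17499 - 1*795527392/19 = 17499 - 795527392/19 = -795194911/19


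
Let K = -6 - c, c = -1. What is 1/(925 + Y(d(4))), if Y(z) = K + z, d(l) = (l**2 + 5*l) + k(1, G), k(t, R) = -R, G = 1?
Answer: 1/955 ≈ 0.0010471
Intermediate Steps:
K = -5 (K = -6 - 1*(-1) = -6 + 1 = -5)
d(l) = -1 + l**2 + 5*l (d(l) = (l**2 + 5*l) - 1*1 = (l**2 + 5*l) - 1 = -1 + l**2 + 5*l)
Y(z) = -5 + z
1/(925 + Y(d(4))) = 1/(925 + (-5 + (-1 + 4**2 + 5*4))) = 1/(925 + (-5 + (-1 + 16 + 20))) = 1/(925 + (-5 + 35)) = 1/(925 + 30) = 1/955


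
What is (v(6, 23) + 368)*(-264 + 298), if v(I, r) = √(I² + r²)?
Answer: 12512 + 34*√565 ≈ 13320.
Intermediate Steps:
(v(6, 23) + 368)*(-264 + 298) = (√(6² + 23²) + 368)*(-264 + 298) = (√(36 + 529) + 368)*34 = (√565 + 368)*34 = (368 + √565)*34 = 12512 + 34*√565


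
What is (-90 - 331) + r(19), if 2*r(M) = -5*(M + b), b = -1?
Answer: -466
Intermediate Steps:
r(M) = 5/2 - 5*M/2 (r(M) = (-5*(M - 1))/2 = (-5*(-1 + M))/2 = (5 - 5*M)/2 = 5/2 - 5*M/2)
(-90 - 331) + r(19) = (-90 - 331) + (5/2 - 5/2*19) = -421 + (5/2 - 95/2) = -421 - 45 = -466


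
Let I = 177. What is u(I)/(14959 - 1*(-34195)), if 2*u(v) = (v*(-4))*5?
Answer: -885/24577 ≈ -0.036009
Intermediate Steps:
u(v) = -10*v (u(v) = ((v*(-4))*5)/2 = (-4*v*5)/2 = (-20*v)/2 = -10*v)
u(I)/(14959 - 1*(-34195)) = (-10*177)/(14959 - 1*(-34195)) = -1770/(14959 + 34195) = -1770/49154 = -1770*1/49154 = -885/24577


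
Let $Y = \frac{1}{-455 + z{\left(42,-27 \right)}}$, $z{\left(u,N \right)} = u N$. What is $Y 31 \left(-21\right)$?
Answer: $\frac{93}{227} \approx 0.40969$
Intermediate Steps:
$z{\left(u,N \right)} = N u$
$Y = - \frac{1}{1589}$ ($Y = \frac{1}{-455 - 1134} = \frac{1}{-1589} = - \frac{1}{1589} \approx -0.00062933$)
$Y 31 \left(-21\right) = - \frac{31 \left(-21\right)}{1589} = \left(- \frac{1}{1589}\right) \left(-651\right) = \frac{93}{227}$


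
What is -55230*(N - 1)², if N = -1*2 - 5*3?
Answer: -17894520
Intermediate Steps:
N = -17 (N = -2 - 15 = -17)
-55230*(N - 1)² = -55230*(-17 - 1)² = -55230*(-18)² = -55230*324 = -17894520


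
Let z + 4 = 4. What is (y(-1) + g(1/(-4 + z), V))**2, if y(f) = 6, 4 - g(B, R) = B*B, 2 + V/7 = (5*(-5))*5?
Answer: 25281/256 ≈ 98.754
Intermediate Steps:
z = 0 (z = -4 + 4 = 0)
V = -889 (V = -14 + 7*((5*(-5))*5) = -14 + 7*(-25*5) = -14 + 7*(-125) = -14 - 875 = -889)
g(B, R) = 4 - B**2 (g(B, R) = 4 - B*B = 4 - B**2)
(y(-1) + g(1/(-4 + z), V))**2 = (6 + (4 - (1/(-4 + 0))**2))**2 = (6 + (4 - (1/(-4))**2))**2 = (6 + (4 - (-1/4)**2))**2 = (6 + (4 - 1*1/16))**2 = (6 + (4 - 1/16))**2 = (6 + 63/16)**2 = (159/16)**2 = 25281/256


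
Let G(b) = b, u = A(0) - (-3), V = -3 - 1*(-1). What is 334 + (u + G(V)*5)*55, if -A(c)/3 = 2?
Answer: -381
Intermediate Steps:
V = -2 (V = -3 + 1 = -2)
A(c) = -6 (A(c) = -3*2 = -6)
u = -3 (u = -6 - (-3) = -6 - 1*(-3) = -6 + 3 = -3)
334 + (u + G(V)*5)*55 = 334 + (-3 - 2*5)*55 = 334 + (-3 - 10)*55 = 334 - 13*55 = 334 - 715 = -381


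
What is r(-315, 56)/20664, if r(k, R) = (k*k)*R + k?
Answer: 88195/328 ≈ 268.89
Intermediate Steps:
r(k, R) = k + R*k**2 (r(k, R) = k**2*R + k = R*k**2 + k = k + R*k**2)
r(-315, 56)/20664 = -315*(1 + 56*(-315))/20664 = -315*(1 - 17640)*(1/20664) = -315*(-17639)*(1/20664) = 5556285*(1/20664) = 88195/328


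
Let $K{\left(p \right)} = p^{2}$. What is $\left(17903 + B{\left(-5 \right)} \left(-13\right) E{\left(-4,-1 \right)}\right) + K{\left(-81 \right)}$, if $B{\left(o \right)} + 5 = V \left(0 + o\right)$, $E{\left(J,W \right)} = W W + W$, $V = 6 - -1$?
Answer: $24464$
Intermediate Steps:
$V = 7$ ($V = 6 + 1 = 7$)
$E{\left(J,W \right)} = W + W^{2}$ ($E{\left(J,W \right)} = W^{2} + W = W + W^{2}$)
$B{\left(o \right)} = -5 + 7 o$ ($B{\left(o \right)} = -5 + 7 \left(0 + o\right) = -5 + 7 o$)
$\left(17903 + B{\left(-5 \right)} \left(-13\right) E{\left(-4,-1 \right)}\right) + K{\left(-81 \right)} = \left(17903 + \left(-5 + 7 \left(-5\right)\right) \left(-13\right) \left(- (1 - 1)\right)\right) + \left(-81\right)^{2} = \left(17903 + \left(-5 - 35\right) \left(-13\right) \left(\left(-1\right) 0\right)\right) + 6561 = \left(17903 + \left(-40\right) \left(-13\right) 0\right) + 6561 = \left(17903 + 520 \cdot 0\right) + 6561 = \left(17903 + 0\right) + 6561 = 17903 + 6561 = 24464$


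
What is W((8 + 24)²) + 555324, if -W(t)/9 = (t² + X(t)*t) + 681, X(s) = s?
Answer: -18325173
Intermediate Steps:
W(t) = -6129 - 18*t² (W(t) = -9*((t² + t*t) + 681) = -9*((t² + t²) + 681) = -9*(2*t² + 681) = -9*(681 + 2*t²) = -6129 - 18*t²)
W((8 + 24)²) + 555324 = (-6129 - 18*(8 + 24)⁴) + 555324 = (-6129 - 18*(32²)²) + 555324 = (-6129 - 18*1024²) + 555324 = (-6129 - 18*1048576) + 555324 = (-6129 - 18874368) + 555324 = -18880497 + 555324 = -18325173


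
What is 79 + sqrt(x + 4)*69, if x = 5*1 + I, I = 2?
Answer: 79 + 69*sqrt(11) ≈ 307.85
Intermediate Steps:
x = 7 (x = 5*1 + 2 = 5 + 2 = 7)
79 + sqrt(x + 4)*69 = 79 + sqrt(7 + 4)*69 = 79 + sqrt(11)*69 = 79 + 69*sqrt(11)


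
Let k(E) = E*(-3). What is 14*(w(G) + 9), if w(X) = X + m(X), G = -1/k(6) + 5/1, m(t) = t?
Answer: 2408/9 ≈ 267.56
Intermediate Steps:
k(E) = -3*E
G = 91/18 (G = -1/((-3*6)) + 5/1 = -1/(-18) + 5*1 = -1*(-1/18) + 5 = 1/18 + 5 = 91/18 ≈ 5.0556)
w(X) = 2*X (w(X) = X + X = 2*X)
14*(w(G) + 9) = 14*(2*(91/18) + 9) = 14*(91/9 + 9) = 14*(172/9) = 2408/9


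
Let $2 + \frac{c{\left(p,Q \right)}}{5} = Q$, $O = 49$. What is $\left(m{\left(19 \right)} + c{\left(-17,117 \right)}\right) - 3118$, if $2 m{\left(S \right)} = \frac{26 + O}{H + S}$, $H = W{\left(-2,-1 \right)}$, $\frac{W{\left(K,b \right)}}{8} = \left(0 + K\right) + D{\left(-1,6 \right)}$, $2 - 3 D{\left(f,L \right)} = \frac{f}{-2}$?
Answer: $- \frac{35527}{14} \approx -2537.6$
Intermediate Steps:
$D{\left(f,L \right)} = \frac{2}{3} + \frac{f}{6}$ ($D{\left(f,L \right)} = \frac{2}{3} - \frac{f \frac{1}{-2}}{3} = \frac{2}{3} - \frac{f \left(- \frac{1}{2}\right)}{3} = \frac{2}{3} - \frac{\left(- \frac{1}{2}\right) f}{3} = \frac{2}{3} + \frac{f}{6}$)
$W{\left(K,b \right)} = 4 + 8 K$ ($W{\left(K,b \right)} = 8 \left(\left(0 + K\right) + \left(\frac{2}{3} + \frac{1}{6} \left(-1\right)\right)\right) = 8 \left(K + \left(\frac{2}{3} - \frac{1}{6}\right)\right) = 8 \left(K + \frac{1}{2}\right) = 8 \left(\frac{1}{2} + K\right) = 4 + 8 K$)
$H = -12$ ($H = 4 + 8 \left(-2\right) = 4 - 16 = -12$)
$c{\left(p,Q \right)} = -10 + 5 Q$
$m{\left(S \right)} = \frac{75}{2 \left(-12 + S\right)}$ ($m{\left(S \right)} = \frac{\left(26 + 49\right) \frac{1}{-12 + S}}{2} = \frac{75 \frac{1}{-12 + S}}{2} = \frac{75}{2 \left(-12 + S\right)}$)
$\left(m{\left(19 \right)} + c{\left(-17,117 \right)}\right) - 3118 = \left(\frac{75}{2 \left(-12 + 19\right)} + \left(-10 + 5 \cdot 117\right)\right) - 3118 = \left(\frac{75}{2 \cdot 7} + \left(-10 + 585\right)\right) - 3118 = \left(\frac{75}{2} \cdot \frac{1}{7} + 575\right) - 3118 = \left(\frac{75}{14} + 575\right) - 3118 = \frac{8125}{14} - 3118 = - \frac{35527}{14}$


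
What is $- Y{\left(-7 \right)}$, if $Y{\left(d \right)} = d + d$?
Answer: $14$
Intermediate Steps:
$Y{\left(d \right)} = 2 d$
$- Y{\left(-7 \right)} = - 2 \left(-7\right) = \left(-1\right) \left(-14\right) = 14$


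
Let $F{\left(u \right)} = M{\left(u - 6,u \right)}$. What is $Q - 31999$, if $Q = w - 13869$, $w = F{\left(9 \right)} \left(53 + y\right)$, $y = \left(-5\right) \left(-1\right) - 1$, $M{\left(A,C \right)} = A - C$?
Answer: $-46210$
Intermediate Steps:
$F{\left(u \right)} = -6$ ($F{\left(u \right)} = \left(u - 6\right) - u = \left(-6 + u\right) - u = -6$)
$y = 4$ ($y = 5 - 1 = 4$)
$w = -342$ ($w = - 6 \left(53 + 4\right) = \left(-6\right) 57 = -342$)
$Q = -14211$ ($Q = -342 - 13869 = -14211$)
$Q - 31999 = -14211 - 31999 = -46210$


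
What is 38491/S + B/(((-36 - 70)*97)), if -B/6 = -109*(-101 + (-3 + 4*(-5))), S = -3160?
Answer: -69750551/16245560 ≈ -4.2935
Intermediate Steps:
B = -81096 (B = -(-654)*(-101 + (-3 + 4*(-5))) = -(-654)*(-101 + (-3 - 20)) = -(-654)*(-101 - 23) = -(-654)*(-124) = -6*13516 = -81096)
38491/S + B/(((-36 - 70)*97)) = 38491/(-3160) - 81096*1/(97*(-36 - 70)) = 38491*(-1/3160) - 81096/((-106*97)) = -38491/3160 - 81096/(-10282) = -38491/3160 - 81096*(-1/10282) = -38491/3160 + 40548/5141 = -69750551/16245560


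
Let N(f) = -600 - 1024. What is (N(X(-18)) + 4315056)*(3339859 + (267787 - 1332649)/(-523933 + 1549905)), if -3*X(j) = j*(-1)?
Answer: 3695102334896312788/256493 ≈ 1.4406e+13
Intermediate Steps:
X(j) = j/3 (X(j) = -j*(-1)/3 = -(-1)*j/3 = j/3)
N(f) = -1624
(N(X(-18)) + 4315056)*(3339859 + (267787 - 1332649)/(-523933 + 1549905)) = (-1624 + 4315056)*(3339859 + (267787 - 1332649)/(-523933 + 1549905)) = 4313432*(3339859 - 1064862/1025972) = 4313432*(3339859 - 1064862*1/1025972) = 4313432*(3339859 - 532431/512986) = 4313432*(1713300376543/512986) = 3695102334896312788/256493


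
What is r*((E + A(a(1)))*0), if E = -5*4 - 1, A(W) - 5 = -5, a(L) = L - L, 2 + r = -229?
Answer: 0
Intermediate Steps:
r = -231 (r = -2 - 229 = -231)
a(L) = 0
A(W) = 0 (A(W) = 5 - 5 = 0)
E = -21 (E = -20 - 1 = -21)
r*((E + A(a(1)))*0) = -231*(-21 + 0)*0 = -(-4851)*0 = -231*0 = 0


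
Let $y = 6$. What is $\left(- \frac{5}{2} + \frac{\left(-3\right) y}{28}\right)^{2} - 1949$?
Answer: $- \frac{95017}{49} \approx -1939.1$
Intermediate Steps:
$\left(- \frac{5}{2} + \frac{\left(-3\right) y}{28}\right)^{2} - 1949 = \left(- \frac{5}{2} + \frac{\left(-3\right) 6}{28}\right)^{2} - 1949 = \left(\left(-5\right) \frac{1}{2} - \frac{9}{14}\right)^{2} - 1949 = \left(- \frac{5}{2} - \frac{9}{14}\right)^{2} - 1949 = \left(- \frac{22}{7}\right)^{2} - 1949 = \frac{484}{49} - 1949 = - \frac{95017}{49}$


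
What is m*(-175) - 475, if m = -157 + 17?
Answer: 24025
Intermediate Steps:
m = -140
m*(-175) - 475 = -140*(-175) - 475 = 24500 - 475 = 24025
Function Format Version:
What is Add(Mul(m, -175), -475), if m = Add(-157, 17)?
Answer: 24025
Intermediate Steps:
m = -140
Add(Mul(m, -175), -475) = Add(Mul(-140, -175), -475) = Add(24500, -475) = 24025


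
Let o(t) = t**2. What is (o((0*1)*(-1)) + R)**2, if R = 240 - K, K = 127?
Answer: 12769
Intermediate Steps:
R = 113 (R = 240 - 1*127 = 240 - 127 = 113)
(o((0*1)*(-1)) + R)**2 = (((0*1)*(-1))**2 + 113)**2 = ((0*(-1))**2 + 113)**2 = (0**2 + 113)**2 = (0 + 113)**2 = 113**2 = 12769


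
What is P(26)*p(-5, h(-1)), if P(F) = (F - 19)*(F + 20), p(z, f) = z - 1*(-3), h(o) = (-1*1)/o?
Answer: -644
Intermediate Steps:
h(o) = -1/o
p(z, f) = 3 + z (p(z, f) = z + 3 = 3 + z)
P(F) = (-19 + F)*(20 + F)
P(26)*p(-5, h(-1)) = (-380 + 26 + 26**2)*(3 - 5) = (-380 + 26 + 676)*(-2) = 322*(-2) = -644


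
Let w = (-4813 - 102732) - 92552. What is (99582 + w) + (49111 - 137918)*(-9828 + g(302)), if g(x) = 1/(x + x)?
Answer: 527107498517/604 ≈ 8.7269e+8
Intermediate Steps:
g(x) = 1/(2*x)
w = -200097 (w = -107545 - 92552 = -200097)
(99582 + w) + (49111 - 137918)*(-9828 + g(302)) = (99582 - 200097) + (49111 - 137918)*(-9828 + (1/2)/302) = -100515 - 88807*(-9828 + (1/2)*(1/302)) = -100515 - 88807*(-9828 + 1/604) = -100515 - 88807*(-5936111/604) = -100515 + 527168209577/604 = 527107498517/604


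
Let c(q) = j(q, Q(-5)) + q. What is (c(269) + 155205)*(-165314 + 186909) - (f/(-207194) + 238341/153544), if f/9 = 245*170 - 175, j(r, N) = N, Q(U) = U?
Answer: 53404400350322136963/15906697768 ≈ 3.3574e+9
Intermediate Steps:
f = 373275 (f = 9*(245*170 - 175) = 9*(41650 - 175) = 9*41475 = 373275)
c(q) = -5 + q
(c(269) + 155205)*(-165314 + 186909) - (f/(-207194) + 238341/153544) = ((-5 + 269) + 155205)*(-165314 + 186909) - (373275/(-207194) + 238341/153544) = (264 + 155205)*21595 - (373275*(-1/207194) + 238341*(1/153544)) = 155469*21595 - (-373275/207194 + 238341/153544) = 3357353055 - 1*(-3965655723/15906697768) = 3357353055 + 3965655723/15906697768 = 53404400350322136963/15906697768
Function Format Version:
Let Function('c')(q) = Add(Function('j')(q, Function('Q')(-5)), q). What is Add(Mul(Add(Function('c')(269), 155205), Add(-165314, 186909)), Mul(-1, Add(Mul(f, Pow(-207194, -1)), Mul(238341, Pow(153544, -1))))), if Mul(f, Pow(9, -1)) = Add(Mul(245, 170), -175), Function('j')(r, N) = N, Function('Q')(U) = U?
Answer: Rational(53404400350322136963, 15906697768) ≈ 3.3574e+9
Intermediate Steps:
f = 373275 (f = Mul(9, Add(Mul(245, 170), -175)) = Mul(9, Add(41650, -175)) = Mul(9, 41475) = 373275)
Function('c')(q) = Add(-5, q)
Add(Mul(Add(Function('c')(269), 155205), Add(-165314, 186909)), Mul(-1, Add(Mul(f, Pow(-207194, -1)), Mul(238341, Pow(153544, -1))))) = Add(Mul(Add(Add(-5, 269), 155205), Add(-165314, 186909)), Mul(-1, Add(Mul(373275, Pow(-207194, -1)), Mul(238341, Pow(153544, -1))))) = Add(Mul(Add(264, 155205), 21595), Mul(-1, Add(Mul(373275, Rational(-1, 207194)), Mul(238341, Rational(1, 153544))))) = Add(Mul(155469, 21595), Mul(-1, Add(Rational(-373275, 207194), Rational(238341, 153544)))) = Add(3357353055, Mul(-1, Rational(-3965655723, 15906697768))) = Add(3357353055, Rational(3965655723, 15906697768)) = Rational(53404400350322136963, 15906697768)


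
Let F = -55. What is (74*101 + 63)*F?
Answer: -414535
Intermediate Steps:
(74*101 + 63)*F = (74*101 + 63)*(-55) = (7474 + 63)*(-55) = 7537*(-55) = -414535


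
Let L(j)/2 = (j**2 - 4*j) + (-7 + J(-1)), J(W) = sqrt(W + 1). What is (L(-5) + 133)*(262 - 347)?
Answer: -17765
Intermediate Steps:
J(W) = sqrt(1 + W)
L(j) = -14 - 8*j + 2*j**2 (L(j) = 2*((j**2 - 4*j) + (-7 + sqrt(1 - 1))) = 2*((j**2 - 4*j) + (-7 + sqrt(0))) = 2*((j**2 - 4*j) + (-7 + 0)) = 2*((j**2 - 4*j) - 7) = 2*(-7 + j**2 - 4*j) = -14 - 8*j + 2*j**2)
(L(-5) + 133)*(262 - 347) = ((-14 - 8*(-5) + 2*(-5)**2) + 133)*(262 - 347) = ((-14 + 40 + 2*25) + 133)*(-85) = ((-14 + 40 + 50) + 133)*(-85) = (76 + 133)*(-85) = 209*(-85) = -17765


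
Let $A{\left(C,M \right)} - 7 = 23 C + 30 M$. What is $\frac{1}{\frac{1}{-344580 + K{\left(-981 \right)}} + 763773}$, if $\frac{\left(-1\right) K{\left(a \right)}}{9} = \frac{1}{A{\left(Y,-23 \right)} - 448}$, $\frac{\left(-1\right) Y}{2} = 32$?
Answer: $\frac{896941731}{685059876708460} \approx 1.3093 \cdot 10^{-6}$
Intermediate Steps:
$Y = -64$ ($Y = \left(-2\right) 32 = -64$)
$A{\left(C,M \right)} = 7 + 23 C + 30 M$ ($A{\left(C,M \right)} = 7 + \left(23 C + 30 M\right) = 7 + 23 C + 30 M$)
$K{\left(a \right)} = \frac{9}{2603}$ ($K{\left(a \right)} = - \frac{9}{\left(7 + 23 \left(-64\right) + 30 \left(-23\right)\right) - 448} = - \frac{9}{\left(7 - 1472 - 690\right) - 448} = - \frac{9}{-2155 - 448} = - \frac{9}{-2603} = \left(-9\right) \left(- \frac{1}{2603}\right) = \frac{9}{2603}$)
$\frac{1}{\frac{1}{-344580 + K{\left(-981 \right)}} + 763773} = \frac{1}{\frac{1}{-344580 + \frac{9}{2603}} + 763773} = \frac{1}{\frac{1}{- \frac{896941731}{2603}} + 763773} = \frac{1}{- \frac{2603}{896941731} + 763773} = \frac{1}{\frac{685059876708460}{896941731}} = \frac{896941731}{685059876708460}$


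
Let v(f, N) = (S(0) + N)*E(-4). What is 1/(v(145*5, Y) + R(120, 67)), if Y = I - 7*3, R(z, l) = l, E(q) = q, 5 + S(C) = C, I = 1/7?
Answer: 7/1193 ≈ 0.0058676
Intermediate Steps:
I = 1/7 ≈ 0.14286
S(C) = -5 + C
Y = -146/7 (Y = 1/7 - 7*3 = 1/7 - 21 = -146/7 ≈ -20.857)
v(f, N) = 20 - 4*N (v(f, N) = ((-5 + 0) + N)*(-4) = (-5 + N)*(-4) = 20 - 4*N)
1/(v(145*5, Y) + R(120, 67)) = 1/((20 - 4*(-146/7)) + 67) = 1/((20 + 584/7) + 67) = 1/(724/7 + 67) = 1/(1193/7) = 7/1193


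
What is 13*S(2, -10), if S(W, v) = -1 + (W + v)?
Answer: -117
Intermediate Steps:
S(W, v) = -1 + W + v
13*S(2, -10) = 13*(-1 + 2 - 10) = 13*(-9) = -117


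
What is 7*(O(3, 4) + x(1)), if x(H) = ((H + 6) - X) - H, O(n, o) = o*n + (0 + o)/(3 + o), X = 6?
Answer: 88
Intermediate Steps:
O(n, o) = n*o + o/(3 + o)
x(H) = 0 (x(H) = ((H + 6) - 1*6) - H = ((6 + H) - 6) - H = H - H = 0)
7*(O(3, 4) + x(1)) = 7*(4*(1 + 3*3 + 3*4)/(3 + 4) + 0) = 7*(4*(1 + 9 + 12)/7 + 0) = 7*(4*(⅐)*22 + 0) = 7*(88/7 + 0) = 7*(88/7) = 88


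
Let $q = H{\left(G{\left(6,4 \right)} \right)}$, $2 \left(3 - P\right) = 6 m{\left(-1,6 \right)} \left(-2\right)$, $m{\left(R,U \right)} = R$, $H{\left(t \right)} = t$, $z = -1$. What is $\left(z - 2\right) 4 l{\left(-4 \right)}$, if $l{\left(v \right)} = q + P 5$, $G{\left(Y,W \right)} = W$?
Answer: $132$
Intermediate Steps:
$P = -3$ ($P = 3 - \frac{6 \left(-1\right) \left(-2\right)}{2} = 3 - \frac{\left(-6\right) \left(-2\right)}{2} = 3 - 6 = -3$)
$q = 4$
$l{\left(v \right)} = -11$ ($l{\left(v \right)} = 4 - 15 = -11$)
$\left(z - 2\right) 4 l{\left(-4 \right)} = \left(-1 - 2\right) 4 \left(-11\right) = \left(-3\right) 4 \left(-11\right) = \left(-12\right) \left(-11\right) = 132$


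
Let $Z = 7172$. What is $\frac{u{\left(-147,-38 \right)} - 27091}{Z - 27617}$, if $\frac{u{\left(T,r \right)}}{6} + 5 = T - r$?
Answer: $\frac{5555}{4089} \approx 1.3585$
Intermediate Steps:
$u{\left(T,r \right)} = -30 - 6 r + 6 T$ ($u{\left(T,r \right)} = -30 + 6 \left(T - r\right) = -30 + \left(- 6 r + 6 T\right) = -30 - 6 r + 6 T$)
$\frac{u{\left(-147,-38 \right)} - 27091}{Z - 27617} = \frac{\left(-30 - -228 + 6 \left(-147\right)\right) - 27091}{7172 - 27617} = \frac{\left(-30 + 228 - 882\right) - 27091}{-20445} = \left(-684 - 27091\right) \left(- \frac{1}{20445}\right) = \left(-27775\right) \left(- \frac{1}{20445}\right) = \frac{5555}{4089}$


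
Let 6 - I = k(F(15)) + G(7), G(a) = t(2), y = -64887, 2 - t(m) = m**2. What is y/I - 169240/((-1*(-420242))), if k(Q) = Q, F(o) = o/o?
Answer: -13634713667/1470847 ≈ -9270.0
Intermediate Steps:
t(m) = 2 - m**2
G(a) = -2 (G(a) = 2 - 1*2**2 = 2 - 1*4 = 2 - 4 = -2)
F(o) = 1
I = 7 (I = 6 - (1 - 2) = 6 - 1*(-1) = 6 + 1 = 7)
y/I - 169240/((-1*(-420242))) = -64887/7 - 169240/((-1*(-420242))) = -64887*1/7 - 169240/420242 = -64887/7 - 169240*1/420242 = -64887/7 - 84620/210121 = -13634713667/1470847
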